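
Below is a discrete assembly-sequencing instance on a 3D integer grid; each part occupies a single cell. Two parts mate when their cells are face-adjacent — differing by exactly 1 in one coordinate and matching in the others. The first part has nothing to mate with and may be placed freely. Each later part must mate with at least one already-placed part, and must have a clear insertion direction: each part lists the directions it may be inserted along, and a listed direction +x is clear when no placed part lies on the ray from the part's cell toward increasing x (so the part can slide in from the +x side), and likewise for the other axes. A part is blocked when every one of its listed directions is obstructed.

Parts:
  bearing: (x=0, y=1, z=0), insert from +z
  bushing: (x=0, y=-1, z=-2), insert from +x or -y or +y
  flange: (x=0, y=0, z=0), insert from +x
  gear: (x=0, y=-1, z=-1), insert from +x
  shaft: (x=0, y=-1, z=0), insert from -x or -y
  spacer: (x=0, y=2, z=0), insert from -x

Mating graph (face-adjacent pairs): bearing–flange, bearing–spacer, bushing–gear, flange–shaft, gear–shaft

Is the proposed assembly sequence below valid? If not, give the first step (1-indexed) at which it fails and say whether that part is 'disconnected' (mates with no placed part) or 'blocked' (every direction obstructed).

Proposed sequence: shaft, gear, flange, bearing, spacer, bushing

1. shaft@(0, -1, 0) [-x clear] — {shaft}
2. gear@(0, -1, -1) [+x clear] — {gear, shaft}
3. flange@(0, 0, 0) [+x clear] — {flange, gear, shaft}
4. bearing@(0, 1, 0) [+z clear] — {bearing, flange, gear, shaft}
5. spacer@(0, 2, 0) [-x clear] — {bearing, flange, gear, shaft, spacer}
6. bushing@(0, -1, -2) [+x clear] — {bearing, bushing, flange, gear, shaft, spacer}

Valid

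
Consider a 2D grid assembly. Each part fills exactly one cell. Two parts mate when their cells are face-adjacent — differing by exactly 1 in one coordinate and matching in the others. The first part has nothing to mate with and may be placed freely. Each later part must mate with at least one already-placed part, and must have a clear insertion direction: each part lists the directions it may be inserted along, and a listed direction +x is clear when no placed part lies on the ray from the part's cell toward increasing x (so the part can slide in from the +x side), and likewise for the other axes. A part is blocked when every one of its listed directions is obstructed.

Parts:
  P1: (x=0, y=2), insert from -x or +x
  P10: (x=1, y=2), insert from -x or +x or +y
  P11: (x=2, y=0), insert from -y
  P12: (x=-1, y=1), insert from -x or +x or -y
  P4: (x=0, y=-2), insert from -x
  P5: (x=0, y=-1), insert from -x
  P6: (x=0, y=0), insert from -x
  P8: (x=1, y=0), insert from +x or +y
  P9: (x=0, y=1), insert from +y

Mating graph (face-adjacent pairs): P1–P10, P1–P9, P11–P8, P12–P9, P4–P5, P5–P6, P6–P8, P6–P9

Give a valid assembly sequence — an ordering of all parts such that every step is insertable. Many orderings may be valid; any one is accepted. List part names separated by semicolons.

1. P5@(0, -1) [-x clear] — {P5}
2. P6@(0, 0) [-x clear] — {P5, P6}
3. P4@(0, -2) [-x clear] — {P4, P5, P6}
4. P9@(0, 1) [+y clear] — {P4, P5, P6, P9}
5. P1@(0, 2) [-x clear] — {P1, P4, P5, P6, P9}
6. P10@(1, 2) [+x clear] — {P1, P10, P4, P5, P6, P9}
7. P8@(1, 0) [+x clear] — {P1, P10, P4, P5, P6, P8, P9}
8. P11@(2, 0) [-y clear] — {P1, P10, P11, P4, P5, P6, P8, P9}
9. P12@(-1, 1) [-x clear] — {P1, P10, P11, P12, P4, P5, P6, P8, P9}

P5; P6; P4; P9; P1; P10; P8; P11; P12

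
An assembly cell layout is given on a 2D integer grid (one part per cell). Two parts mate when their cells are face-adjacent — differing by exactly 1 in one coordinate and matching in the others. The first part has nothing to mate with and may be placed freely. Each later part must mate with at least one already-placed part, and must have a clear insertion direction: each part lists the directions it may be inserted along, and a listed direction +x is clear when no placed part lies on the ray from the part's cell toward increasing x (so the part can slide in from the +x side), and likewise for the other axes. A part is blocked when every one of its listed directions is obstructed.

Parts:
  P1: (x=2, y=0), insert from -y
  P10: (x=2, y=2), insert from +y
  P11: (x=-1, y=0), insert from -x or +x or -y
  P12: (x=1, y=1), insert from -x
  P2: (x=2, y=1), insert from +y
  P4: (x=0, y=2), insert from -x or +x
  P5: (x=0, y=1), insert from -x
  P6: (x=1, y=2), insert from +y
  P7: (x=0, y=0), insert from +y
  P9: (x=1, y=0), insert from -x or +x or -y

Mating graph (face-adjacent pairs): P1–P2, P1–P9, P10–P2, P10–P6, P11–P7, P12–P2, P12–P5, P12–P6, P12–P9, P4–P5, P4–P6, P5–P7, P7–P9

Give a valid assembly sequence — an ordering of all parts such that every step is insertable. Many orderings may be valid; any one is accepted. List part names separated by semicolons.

P9; P12; P6; P2; P10; P1; P7; P4; P11; P5

1. P9@(1, 0) [-x clear] — {P9}
2. P12@(1, 1) [-x clear] — {P12, P9}
3. P6@(1, 2) [+y clear] — {P12, P6, P9}
4. P2@(2, 1) [+y clear] — {P12, P2, P6, P9}
5. P10@(2, 2) [+y clear] — {P10, P12, P2, P6, P9}
6. P1@(2, 0) [-y clear] — {P1, P10, P12, P2, P6, P9}
7. P7@(0, 0) [+y clear] — {P1, P10, P12, P2, P6, P7, P9}
8. P4@(0, 2) [-x clear] — {P1, P10, P12, P2, P4, P6, P7, P9}
9. P11@(-1, 0) [-x clear] — {P1, P10, P11, P12, P2, P4, P6, P7, P9}
10. P5@(0, 1) [-x clear] — {P1, P10, P11, P12, P2, P4, P5, P6, P7, P9}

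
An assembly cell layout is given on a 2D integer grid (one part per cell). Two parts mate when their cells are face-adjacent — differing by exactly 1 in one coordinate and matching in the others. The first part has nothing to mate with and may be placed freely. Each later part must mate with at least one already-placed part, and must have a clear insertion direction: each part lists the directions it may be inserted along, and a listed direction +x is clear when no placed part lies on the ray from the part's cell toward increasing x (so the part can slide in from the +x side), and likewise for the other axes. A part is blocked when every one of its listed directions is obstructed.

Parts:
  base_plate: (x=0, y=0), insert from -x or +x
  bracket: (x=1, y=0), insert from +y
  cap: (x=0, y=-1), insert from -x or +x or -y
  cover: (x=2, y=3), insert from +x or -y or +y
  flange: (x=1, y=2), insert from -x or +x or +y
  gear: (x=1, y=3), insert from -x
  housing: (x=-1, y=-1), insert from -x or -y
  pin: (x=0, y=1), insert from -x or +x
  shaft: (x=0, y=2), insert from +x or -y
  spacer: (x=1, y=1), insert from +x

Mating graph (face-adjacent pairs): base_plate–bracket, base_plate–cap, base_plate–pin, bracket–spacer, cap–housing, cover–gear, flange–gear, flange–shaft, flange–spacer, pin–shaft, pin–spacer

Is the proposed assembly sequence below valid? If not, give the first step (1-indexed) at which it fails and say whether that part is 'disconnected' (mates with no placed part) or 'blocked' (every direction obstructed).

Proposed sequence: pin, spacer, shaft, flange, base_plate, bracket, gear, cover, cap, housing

Invalid at step 6 (blocked)

1. pin@(0, 1) [-x clear] — {pin}
2. spacer@(1, 1) [+x clear] — {pin, spacer}
3. shaft@(0, 2) [+x clear] — {pin, shaft, spacer}
4. flange@(1, 2) [+x clear] — {flange, pin, shaft, spacer}
5. base_plate@(0, 0) [-x clear] — {base_plate, flange, pin, shaft, spacer}
6. bracket@(1, 0) — +y all obstructed ⇒ blocked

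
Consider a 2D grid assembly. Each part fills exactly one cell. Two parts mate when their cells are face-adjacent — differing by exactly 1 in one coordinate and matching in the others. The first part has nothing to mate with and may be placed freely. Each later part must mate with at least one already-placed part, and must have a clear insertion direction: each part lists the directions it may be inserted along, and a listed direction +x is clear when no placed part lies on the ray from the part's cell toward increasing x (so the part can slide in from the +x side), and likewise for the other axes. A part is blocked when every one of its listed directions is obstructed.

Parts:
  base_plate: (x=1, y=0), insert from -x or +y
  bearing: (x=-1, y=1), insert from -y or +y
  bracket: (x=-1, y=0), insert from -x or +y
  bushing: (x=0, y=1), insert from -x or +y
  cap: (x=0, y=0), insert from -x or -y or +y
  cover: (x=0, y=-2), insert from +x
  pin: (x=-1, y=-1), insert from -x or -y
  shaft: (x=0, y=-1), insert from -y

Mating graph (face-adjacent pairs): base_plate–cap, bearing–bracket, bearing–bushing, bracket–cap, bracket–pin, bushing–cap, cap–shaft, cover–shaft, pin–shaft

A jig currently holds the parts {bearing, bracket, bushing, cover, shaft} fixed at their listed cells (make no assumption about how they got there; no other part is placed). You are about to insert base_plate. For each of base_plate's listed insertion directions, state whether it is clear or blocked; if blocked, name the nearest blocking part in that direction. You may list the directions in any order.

+y: clear; -x: blocked by bracket

-x: nearest on ray is bracket@(-1, 0) ⇒ blocked
+y: ray from base_plate(1, 0) has no placed part ⇒ clear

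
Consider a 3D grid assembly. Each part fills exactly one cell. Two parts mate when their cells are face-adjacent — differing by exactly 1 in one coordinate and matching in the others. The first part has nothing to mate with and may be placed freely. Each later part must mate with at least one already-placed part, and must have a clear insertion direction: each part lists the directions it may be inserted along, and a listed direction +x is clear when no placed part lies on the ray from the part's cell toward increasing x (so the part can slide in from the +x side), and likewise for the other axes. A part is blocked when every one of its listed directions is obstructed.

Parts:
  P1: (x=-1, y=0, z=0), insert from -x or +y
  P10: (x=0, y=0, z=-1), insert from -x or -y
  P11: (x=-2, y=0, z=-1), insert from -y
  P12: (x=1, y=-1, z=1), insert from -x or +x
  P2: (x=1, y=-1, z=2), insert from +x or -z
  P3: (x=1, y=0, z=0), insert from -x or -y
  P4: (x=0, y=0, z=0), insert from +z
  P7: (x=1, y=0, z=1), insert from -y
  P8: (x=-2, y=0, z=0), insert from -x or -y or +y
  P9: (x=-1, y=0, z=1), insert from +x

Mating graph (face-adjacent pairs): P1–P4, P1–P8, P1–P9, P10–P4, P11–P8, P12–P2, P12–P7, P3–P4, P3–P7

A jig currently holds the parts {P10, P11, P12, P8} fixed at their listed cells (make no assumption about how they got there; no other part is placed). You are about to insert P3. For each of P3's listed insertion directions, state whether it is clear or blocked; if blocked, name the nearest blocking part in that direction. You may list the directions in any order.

-x: blocked by P8; -y: clear

-x: nearest on ray is P8@(-2, 0, 0) ⇒ blocked
-y: ray from P3(1, 0, 0) has no placed part ⇒ clear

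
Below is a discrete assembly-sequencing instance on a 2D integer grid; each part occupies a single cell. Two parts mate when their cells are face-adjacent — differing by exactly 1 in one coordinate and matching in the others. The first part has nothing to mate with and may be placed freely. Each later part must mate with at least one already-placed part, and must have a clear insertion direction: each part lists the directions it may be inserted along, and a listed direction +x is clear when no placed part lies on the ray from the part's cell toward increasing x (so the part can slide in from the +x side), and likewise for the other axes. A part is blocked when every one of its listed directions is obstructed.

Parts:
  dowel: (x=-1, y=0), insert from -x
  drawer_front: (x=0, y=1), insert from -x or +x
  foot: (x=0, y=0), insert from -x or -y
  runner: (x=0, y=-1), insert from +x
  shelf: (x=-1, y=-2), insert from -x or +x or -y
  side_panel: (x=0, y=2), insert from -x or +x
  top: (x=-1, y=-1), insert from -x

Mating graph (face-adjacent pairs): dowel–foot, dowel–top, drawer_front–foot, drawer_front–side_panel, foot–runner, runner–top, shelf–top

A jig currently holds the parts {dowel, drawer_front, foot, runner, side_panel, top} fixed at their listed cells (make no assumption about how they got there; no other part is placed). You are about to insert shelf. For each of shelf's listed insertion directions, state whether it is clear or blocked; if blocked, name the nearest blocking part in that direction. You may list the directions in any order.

-x: ray from shelf(-1, -2) has no placed part ⇒ clear
+x: ray from shelf(-1, -2) has no placed part ⇒ clear
-y: ray from shelf(-1, -2) has no placed part ⇒ clear

+x: clear; -x: clear; -y: clear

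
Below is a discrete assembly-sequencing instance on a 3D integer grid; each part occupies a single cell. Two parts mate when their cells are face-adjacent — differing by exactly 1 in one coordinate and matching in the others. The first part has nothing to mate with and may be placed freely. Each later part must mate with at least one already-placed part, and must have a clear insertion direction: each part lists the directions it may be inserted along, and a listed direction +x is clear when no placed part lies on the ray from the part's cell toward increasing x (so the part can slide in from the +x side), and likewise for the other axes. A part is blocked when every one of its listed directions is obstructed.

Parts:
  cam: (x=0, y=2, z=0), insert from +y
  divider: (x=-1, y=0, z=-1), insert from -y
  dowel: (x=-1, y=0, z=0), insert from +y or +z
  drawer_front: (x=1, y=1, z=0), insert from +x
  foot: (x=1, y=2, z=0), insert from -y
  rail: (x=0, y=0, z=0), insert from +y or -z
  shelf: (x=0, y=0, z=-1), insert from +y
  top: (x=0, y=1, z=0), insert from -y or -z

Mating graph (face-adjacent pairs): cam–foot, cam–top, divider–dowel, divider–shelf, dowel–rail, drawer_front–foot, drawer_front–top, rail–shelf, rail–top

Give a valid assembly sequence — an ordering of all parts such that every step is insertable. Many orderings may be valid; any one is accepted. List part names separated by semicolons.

1. rail@(0, 0, 0) [+y clear] — {rail}
2. dowel@(-1, 0, 0) [+y clear] — {dowel, rail}
3. divider@(-1, 0, -1) [-y clear] — {divider, dowel, rail}
4. top@(0, 1, 0) [-z clear] — {divider, dowel, rail, top}
5. cam@(0, 2, 0) [+y clear] — {cam, divider, dowel, rail, top}
6. shelf@(0, 0, -1) [+y clear] — {cam, divider, dowel, rail, shelf, top}
7. foot@(1, 2, 0) [-y clear] — {cam, divider, dowel, foot, rail, shelf, top}
8. drawer_front@(1, 1, 0) [+x clear] — {cam, divider, dowel, drawer_front, foot, rail, shelf, top}

rail; dowel; divider; top; cam; shelf; foot; drawer_front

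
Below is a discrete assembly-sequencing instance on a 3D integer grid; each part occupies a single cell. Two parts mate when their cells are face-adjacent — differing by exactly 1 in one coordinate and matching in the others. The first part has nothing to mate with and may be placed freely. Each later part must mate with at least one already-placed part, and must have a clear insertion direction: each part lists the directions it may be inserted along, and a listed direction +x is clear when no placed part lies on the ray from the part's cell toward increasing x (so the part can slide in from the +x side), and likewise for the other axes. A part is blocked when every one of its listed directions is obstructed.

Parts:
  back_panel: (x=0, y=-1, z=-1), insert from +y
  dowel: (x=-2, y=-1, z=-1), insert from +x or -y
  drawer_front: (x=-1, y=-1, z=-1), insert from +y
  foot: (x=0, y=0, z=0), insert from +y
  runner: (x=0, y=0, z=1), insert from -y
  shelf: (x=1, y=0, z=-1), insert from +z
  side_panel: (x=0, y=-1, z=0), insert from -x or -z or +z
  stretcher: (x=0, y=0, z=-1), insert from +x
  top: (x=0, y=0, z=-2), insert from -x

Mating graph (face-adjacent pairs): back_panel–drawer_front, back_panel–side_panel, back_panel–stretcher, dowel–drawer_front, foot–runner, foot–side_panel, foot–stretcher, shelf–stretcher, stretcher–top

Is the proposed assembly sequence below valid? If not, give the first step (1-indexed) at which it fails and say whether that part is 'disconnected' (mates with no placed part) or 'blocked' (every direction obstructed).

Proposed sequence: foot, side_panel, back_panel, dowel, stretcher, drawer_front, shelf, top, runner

Invalid at step 4 (disconnected)

1. foot@(0, 0, 0) [+y clear] — {foot}
2. side_panel@(0, -1, 0) [-x clear] — {foot, side_panel}
3. back_panel@(0, -1, -1) [+y clear] — {back_panel, foot, side_panel}
4. dowel@(-2, -1, -1) — no placed neighbour ⇒ disconnected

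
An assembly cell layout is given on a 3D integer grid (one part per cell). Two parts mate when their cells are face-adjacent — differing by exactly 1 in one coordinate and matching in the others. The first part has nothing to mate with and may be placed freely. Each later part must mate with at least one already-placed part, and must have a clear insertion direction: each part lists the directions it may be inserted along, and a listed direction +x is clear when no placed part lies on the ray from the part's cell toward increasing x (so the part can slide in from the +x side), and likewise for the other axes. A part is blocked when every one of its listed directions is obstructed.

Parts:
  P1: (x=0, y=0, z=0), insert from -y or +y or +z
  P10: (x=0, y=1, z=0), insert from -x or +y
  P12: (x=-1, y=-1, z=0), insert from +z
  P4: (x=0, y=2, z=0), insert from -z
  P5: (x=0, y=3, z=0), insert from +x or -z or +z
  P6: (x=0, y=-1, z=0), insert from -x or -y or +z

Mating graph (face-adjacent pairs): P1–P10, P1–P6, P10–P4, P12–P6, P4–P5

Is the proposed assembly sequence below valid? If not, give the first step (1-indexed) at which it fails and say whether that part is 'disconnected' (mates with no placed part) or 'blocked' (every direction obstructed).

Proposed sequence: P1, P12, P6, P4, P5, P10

Invalid at step 2 (disconnected)

1. P1@(0, 0, 0) [-y clear] — {P1}
2. P12@(-1, -1, 0) — no placed neighbour ⇒ disconnected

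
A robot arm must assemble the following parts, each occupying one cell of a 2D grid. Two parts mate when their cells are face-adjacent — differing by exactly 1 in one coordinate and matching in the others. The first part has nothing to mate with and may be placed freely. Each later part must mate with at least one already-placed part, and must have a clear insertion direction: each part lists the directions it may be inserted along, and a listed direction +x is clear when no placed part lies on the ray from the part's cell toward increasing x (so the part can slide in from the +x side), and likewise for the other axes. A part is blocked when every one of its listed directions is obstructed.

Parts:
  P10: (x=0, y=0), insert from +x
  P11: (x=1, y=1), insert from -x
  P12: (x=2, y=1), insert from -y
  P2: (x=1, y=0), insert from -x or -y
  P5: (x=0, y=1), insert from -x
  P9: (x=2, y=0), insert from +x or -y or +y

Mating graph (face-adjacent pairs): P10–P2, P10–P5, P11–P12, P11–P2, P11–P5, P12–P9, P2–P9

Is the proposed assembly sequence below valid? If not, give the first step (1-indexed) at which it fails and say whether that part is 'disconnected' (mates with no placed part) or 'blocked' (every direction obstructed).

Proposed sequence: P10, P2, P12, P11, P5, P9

Invalid at step 3 (disconnected)

1. P10@(0, 0) [+x clear] — {P10}
2. P2@(1, 0) [-y clear] — {P10, P2}
3. P12@(2, 1) — no placed neighbour ⇒ disconnected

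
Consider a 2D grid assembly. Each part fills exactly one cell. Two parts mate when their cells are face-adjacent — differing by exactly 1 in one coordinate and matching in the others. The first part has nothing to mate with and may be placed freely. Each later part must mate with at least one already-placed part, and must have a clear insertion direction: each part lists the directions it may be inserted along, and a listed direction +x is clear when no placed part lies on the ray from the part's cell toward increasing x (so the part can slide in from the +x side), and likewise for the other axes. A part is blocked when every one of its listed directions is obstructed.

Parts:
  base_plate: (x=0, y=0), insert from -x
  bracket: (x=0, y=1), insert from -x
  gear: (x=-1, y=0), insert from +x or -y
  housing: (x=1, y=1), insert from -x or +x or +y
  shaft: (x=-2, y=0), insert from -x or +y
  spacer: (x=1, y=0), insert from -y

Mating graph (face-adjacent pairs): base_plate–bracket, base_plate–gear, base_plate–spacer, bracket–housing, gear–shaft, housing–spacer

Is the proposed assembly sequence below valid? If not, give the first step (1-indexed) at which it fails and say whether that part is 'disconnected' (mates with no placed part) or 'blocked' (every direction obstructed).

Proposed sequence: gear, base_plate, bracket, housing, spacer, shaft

Invalid at step 2 (blocked)

1. gear@(-1, 0) [+x clear] — {gear}
2. base_plate@(0, 0) — -x all obstructed ⇒ blocked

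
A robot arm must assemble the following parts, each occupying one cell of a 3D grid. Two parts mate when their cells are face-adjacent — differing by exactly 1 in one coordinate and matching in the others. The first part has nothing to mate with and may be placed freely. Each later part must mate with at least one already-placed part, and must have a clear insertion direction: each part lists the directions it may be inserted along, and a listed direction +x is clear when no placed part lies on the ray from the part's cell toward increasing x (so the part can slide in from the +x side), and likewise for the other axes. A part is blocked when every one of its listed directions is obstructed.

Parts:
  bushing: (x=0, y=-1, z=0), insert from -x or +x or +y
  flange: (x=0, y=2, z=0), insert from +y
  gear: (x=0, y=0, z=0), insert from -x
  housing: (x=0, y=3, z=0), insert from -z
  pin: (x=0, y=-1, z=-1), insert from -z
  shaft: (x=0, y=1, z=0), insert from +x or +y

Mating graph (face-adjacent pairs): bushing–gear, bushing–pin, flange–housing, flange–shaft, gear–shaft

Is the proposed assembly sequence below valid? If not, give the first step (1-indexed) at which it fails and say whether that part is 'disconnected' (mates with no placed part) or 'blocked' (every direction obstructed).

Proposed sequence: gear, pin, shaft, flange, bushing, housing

Invalid at step 2 (disconnected)

1. gear@(0, 0, 0) [-x clear] — {gear}
2. pin@(0, -1, -1) — no placed neighbour ⇒ disconnected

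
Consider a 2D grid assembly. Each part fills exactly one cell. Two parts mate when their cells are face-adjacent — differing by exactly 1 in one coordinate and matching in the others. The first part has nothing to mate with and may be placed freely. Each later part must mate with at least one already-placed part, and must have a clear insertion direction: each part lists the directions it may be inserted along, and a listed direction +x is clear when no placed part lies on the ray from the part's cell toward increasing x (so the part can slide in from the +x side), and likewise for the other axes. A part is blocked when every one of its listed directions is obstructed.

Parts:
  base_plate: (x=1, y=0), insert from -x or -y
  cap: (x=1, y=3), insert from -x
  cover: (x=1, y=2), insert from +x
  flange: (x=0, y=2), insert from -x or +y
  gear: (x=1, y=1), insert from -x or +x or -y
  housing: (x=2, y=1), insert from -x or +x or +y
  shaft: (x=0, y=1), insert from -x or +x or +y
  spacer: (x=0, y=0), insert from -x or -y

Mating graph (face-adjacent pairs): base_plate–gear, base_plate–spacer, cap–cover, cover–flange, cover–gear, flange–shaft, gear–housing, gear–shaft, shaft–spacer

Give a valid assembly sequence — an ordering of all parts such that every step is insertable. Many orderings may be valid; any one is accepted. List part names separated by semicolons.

1. flange@(0, 2) [-x clear] — {flange}
2. shaft@(0, 1) [-x clear] — {flange, shaft}
3. gear@(1, 1) [+x clear] — {flange, gear, shaft}
4. spacer@(0, 0) [-x clear] — {flange, gear, shaft, spacer}
5. base_plate@(1, 0) [-y clear] — {base_plate, flange, gear, shaft, spacer}
6. housing@(2, 1) [+x clear] — {base_plate, flange, gear, housing, shaft, spacer}
7. cover@(1, 2) [+x clear] — {base_plate, cover, flange, gear, housing, shaft, spacer}
8. cap@(1, 3) [-x clear] — {base_plate, cap, cover, flange, gear, housing, shaft, spacer}

flange; shaft; gear; spacer; base_plate; housing; cover; cap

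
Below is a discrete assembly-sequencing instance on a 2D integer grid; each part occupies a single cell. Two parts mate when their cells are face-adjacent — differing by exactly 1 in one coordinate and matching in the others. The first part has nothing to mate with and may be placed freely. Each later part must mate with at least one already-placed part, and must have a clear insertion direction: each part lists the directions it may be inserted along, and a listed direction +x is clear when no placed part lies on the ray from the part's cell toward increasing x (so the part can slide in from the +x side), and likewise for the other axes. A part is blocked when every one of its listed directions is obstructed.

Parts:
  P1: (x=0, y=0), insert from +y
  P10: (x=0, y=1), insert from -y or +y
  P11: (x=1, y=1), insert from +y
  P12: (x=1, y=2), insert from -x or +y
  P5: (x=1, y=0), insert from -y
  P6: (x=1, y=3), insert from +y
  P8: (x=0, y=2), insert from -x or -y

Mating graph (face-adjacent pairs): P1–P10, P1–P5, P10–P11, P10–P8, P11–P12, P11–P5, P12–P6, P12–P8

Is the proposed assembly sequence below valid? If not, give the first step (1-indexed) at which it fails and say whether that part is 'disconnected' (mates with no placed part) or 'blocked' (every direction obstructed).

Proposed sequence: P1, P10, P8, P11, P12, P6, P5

1. P1@(0, 0) [+y clear] — {P1}
2. P10@(0, 1) [+y clear] — {P1, P10}
3. P8@(0, 2) [-x clear] — {P1, P10, P8}
4. P11@(1, 1) [+y clear] — {P1, P10, P11, P8}
5. P12@(1, 2) [+y clear] — {P1, P10, P11, P12, P8}
6. P6@(1, 3) [+y clear] — {P1, P10, P11, P12, P6, P8}
7. P5@(1, 0) [-y clear] — {P1, P10, P11, P12, P5, P6, P8}

Valid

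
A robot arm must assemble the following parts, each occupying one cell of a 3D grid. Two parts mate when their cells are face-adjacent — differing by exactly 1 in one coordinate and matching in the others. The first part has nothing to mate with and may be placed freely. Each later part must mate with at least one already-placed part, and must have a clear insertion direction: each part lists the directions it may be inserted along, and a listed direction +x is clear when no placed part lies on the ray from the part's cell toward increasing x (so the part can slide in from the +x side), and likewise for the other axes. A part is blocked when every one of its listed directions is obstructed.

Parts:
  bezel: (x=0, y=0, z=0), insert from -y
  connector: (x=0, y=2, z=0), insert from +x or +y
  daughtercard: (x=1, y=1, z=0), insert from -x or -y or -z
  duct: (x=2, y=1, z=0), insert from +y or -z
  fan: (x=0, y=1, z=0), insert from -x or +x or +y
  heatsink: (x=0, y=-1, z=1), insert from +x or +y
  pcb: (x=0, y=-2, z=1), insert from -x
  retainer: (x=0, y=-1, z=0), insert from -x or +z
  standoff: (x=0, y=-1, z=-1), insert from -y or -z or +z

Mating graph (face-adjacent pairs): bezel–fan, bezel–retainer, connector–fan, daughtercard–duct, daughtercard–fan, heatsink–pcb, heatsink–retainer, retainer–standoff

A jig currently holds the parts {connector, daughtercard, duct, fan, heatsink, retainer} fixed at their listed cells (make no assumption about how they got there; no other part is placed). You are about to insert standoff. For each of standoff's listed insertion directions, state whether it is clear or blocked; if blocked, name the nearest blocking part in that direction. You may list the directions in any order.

-y: ray from standoff(0, -1, -1) has no placed part ⇒ clear
-z: ray from standoff(0, -1, -1) has no placed part ⇒ clear
+z: nearest on ray is retainer@(0, -1, 0) ⇒ blocked

+z: blocked by retainer; -y: clear; -z: clear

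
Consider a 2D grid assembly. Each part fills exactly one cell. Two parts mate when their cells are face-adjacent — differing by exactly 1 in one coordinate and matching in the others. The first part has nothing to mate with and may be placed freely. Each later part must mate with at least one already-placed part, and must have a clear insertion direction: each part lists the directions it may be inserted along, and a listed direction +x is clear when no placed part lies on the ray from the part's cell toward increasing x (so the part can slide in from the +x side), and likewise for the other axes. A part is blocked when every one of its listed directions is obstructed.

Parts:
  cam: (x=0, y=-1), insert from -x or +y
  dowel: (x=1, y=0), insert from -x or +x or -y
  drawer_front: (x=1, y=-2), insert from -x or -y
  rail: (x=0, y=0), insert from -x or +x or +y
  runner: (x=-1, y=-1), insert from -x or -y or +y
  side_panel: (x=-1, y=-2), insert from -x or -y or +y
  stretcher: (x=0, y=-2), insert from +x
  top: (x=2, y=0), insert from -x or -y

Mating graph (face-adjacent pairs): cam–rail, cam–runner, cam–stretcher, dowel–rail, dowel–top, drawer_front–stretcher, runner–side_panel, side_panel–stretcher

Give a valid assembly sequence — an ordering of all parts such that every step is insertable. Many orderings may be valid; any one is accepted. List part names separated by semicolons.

1. cam@(0, -1) [-x clear] — {cam}
2. runner@(-1, -1) [-x clear] — {cam, runner}
3. stretcher@(0, -2) [+x clear] — {cam, runner, stretcher}
4. side_panel@(-1, -2) [-x clear] — {cam, runner, side_panel, stretcher}
5. drawer_front@(1, -2) [-y clear] — {cam, drawer_front, runner, side_panel, stretcher}
6. rail@(0, 0) [-x clear] — {cam, drawer_front, rail, runner, side_panel, stretcher}
7. dowel@(1, 0) [+x clear] — {cam, dowel, drawer_front, rail, runner, side_panel, stretcher}
8. top@(2, 0) [-y clear] — {cam, dowel, drawer_front, rail, runner, side_panel, stretcher, top}

cam; runner; stretcher; side_panel; drawer_front; rail; dowel; top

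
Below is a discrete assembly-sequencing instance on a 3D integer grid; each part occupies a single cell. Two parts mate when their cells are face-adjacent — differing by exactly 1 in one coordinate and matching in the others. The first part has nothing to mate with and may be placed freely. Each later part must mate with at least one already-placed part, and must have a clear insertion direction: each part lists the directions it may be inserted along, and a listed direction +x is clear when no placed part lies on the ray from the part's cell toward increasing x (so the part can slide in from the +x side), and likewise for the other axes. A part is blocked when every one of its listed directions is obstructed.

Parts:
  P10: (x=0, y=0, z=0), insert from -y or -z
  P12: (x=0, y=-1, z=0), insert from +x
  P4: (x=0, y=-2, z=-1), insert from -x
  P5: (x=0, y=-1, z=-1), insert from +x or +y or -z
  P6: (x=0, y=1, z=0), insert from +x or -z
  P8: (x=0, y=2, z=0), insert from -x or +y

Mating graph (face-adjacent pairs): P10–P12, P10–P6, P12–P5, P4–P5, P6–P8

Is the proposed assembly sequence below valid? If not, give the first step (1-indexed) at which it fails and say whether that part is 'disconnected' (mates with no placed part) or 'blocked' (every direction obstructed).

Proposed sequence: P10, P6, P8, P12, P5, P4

1. P10@(0, 0, 0) [-y clear] — {P10}
2. P6@(0, 1, 0) [+x clear] — {P10, P6}
3. P8@(0, 2, 0) [-x clear] — {P10, P6, P8}
4. P12@(0, -1, 0) [+x clear] — {P10, P12, P6, P8}
5. P5@(0, -1, -1) [+x clear] — {P10, P12, P5, P6, P8}
6. P4@(0, -2, -1) [-x clear] — {P10, P12, P4, P5, P6, P8}

Valid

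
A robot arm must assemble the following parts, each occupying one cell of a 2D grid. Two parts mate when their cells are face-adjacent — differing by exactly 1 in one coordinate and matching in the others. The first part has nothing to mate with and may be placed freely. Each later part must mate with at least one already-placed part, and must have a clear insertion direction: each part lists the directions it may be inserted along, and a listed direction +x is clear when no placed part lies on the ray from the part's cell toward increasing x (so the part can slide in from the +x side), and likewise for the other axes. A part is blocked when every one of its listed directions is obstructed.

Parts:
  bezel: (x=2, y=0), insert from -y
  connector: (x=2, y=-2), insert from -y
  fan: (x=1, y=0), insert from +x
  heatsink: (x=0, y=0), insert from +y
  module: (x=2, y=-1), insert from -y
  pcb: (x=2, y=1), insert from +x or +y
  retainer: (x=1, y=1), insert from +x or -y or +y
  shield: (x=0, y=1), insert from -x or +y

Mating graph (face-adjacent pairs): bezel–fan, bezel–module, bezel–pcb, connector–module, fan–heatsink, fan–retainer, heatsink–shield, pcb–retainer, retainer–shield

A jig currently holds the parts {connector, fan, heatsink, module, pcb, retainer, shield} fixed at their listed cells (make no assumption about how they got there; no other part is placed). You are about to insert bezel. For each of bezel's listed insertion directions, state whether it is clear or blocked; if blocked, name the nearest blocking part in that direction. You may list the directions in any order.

-y: blocked by module

-y: nearest on ray is module@(2, -1) ⇒ blocked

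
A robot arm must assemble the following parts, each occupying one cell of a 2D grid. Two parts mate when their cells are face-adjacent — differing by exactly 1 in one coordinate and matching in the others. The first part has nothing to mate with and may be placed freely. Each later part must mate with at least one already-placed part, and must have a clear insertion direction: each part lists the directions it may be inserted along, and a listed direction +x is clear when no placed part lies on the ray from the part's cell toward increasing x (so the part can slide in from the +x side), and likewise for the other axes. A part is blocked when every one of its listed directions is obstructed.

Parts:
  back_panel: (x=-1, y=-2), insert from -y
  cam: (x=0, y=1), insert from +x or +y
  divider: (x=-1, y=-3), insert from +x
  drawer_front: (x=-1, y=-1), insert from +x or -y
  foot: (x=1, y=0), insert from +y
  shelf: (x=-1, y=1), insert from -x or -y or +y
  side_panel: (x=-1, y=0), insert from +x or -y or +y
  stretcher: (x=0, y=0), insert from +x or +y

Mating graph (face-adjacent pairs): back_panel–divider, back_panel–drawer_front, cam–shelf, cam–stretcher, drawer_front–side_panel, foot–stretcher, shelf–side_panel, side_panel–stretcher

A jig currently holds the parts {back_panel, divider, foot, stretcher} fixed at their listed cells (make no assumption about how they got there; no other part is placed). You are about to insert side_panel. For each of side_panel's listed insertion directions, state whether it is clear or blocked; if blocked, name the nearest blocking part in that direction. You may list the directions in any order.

+x: blocked by stretcher; +y: clear; -y: blocked by back_panel

+x: nearest on ray is stretcher@(0, 0) ⇒ blocked
-y: nearest on ray is back_panel@(-1, -2) ⇒ blocked
+y: ray from side_panel(-1, 0) has no placed part ⇒ clear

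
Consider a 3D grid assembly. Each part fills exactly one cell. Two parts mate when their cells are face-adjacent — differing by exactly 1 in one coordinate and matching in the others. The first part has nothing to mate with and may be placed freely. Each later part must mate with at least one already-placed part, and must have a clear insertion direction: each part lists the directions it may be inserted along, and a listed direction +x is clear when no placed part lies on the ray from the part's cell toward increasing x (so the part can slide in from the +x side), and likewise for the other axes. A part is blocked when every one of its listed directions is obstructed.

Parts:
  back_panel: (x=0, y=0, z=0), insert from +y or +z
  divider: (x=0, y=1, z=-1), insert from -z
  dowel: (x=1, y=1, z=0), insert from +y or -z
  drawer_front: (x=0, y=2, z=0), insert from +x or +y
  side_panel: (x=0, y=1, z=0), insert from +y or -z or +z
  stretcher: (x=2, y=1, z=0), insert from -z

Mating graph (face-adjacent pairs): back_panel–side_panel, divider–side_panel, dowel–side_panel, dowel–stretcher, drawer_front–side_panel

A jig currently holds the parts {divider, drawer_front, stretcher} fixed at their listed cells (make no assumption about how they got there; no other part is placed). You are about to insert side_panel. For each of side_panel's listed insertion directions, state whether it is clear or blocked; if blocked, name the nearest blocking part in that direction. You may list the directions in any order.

+y: nearest on ray is drawer_front@(0, 2, 0) ⇒ blocked
-z: nearest on ray is divider@(0, 1, -1) ⇒ blocked
+z: ray from side_panel(0, 1, 0) has no placed part ⇒ clear

+y: blocked by drawer_front; +z: clear; -z: blocked by divider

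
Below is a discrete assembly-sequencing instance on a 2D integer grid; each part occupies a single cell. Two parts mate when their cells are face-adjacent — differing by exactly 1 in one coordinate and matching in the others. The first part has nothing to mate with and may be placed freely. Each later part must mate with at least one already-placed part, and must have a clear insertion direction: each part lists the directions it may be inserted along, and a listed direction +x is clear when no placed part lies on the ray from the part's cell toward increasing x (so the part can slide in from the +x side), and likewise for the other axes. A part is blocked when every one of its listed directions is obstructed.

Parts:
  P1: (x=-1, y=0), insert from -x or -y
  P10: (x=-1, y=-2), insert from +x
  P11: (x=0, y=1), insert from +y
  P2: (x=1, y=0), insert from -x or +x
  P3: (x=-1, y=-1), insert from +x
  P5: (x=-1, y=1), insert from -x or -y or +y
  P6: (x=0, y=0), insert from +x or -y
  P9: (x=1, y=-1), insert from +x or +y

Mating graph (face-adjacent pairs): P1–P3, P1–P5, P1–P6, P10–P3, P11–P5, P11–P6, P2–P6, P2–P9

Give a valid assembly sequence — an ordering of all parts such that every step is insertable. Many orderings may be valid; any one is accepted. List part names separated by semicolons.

1. P3@(-1, -1) [+x clear] — {P3}
2. P1@(-1, 0) [-x clear] — {P1, P3}
3. P6@(0, 0) [+x clear] — {P1, P3, P6}
4. P2@(1, 0) [+x clear] — {P1, P2, P3, P6}
5. P9@(1, -1) [+x clear] — {P1, P2, P3, P6, P9}
6. P10@(-1, -2) [+x clear] — {P1, P10, P2, P3, P6, P9}
7. P11@(0, 1) [+y clear] — {P1, P10, P11, P2, P3, P6, P9}
8. P5@(-1, 1) [-x clear] — {P1, P10, P11, P2, P3, P5, P6, P9}

P3; P1; P6; P2; P9; P10; P11; P5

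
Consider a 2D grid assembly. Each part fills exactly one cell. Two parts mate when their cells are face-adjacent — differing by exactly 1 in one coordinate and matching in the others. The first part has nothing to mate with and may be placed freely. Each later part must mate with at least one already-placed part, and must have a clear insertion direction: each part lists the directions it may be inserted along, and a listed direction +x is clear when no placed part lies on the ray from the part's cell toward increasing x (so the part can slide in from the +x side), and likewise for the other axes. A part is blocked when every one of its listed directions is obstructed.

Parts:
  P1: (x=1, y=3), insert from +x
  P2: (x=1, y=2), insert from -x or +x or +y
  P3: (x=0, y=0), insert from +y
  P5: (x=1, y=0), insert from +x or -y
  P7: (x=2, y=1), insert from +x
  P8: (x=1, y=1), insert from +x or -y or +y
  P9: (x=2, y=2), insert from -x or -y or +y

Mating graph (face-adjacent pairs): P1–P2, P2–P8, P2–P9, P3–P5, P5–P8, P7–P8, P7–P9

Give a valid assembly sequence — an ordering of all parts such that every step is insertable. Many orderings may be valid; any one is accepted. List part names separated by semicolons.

P8; P5; P3; P7; P9; P2; P1

1. P8@(1, 1) [+x clear] — {P8}
2. P5@(1, 0) [+x clear] — {P5, P8}
3. P3@(0, 0) [+y clear] — {P3, P5, P8}
4. P7@(2, 1) [+x clear] — {P3, P5, P7, P8}
5. P9@(2, 2) [-x clear] — {P3, P5, P7, P8, P9}
6. P2@(1, 2) [-x clear] — {P2, P3, P5, P7, P8, P9}
7. P1@(1, 3) [+x clear] — {P1, P2, P3, P5, P7, P8, P9}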